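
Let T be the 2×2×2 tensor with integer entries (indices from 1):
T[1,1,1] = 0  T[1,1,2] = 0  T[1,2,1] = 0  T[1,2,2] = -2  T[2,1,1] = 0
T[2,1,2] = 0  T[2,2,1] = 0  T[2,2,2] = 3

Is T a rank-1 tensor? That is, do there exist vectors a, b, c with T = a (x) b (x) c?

If T = a (x) b (x) c then every fibre of T is a multiple of the corresponding factor, so read the factors off the fibres through the nonzero entry T[1,2,2] = -2.
The mode-1 fibre T[:,2,2] = [-2, 3] gives a = (2, -3) (primitive direction); the mode-2 fibre T[1,:,2] = [0, -2] gives b = (0, 1); then c[k] = T[1,2,k] / (a[1]·b[2]) = [0, -2] / 2 = (0, -1).
Expanding (2, -3) (x) (0, 1) (x) (0, -1) reproduces all 8 entries of T, so T = (2, -3) (x) (0, 1) (x) (0, -1) and rank(T) ≤ 1.
Equivalently every frontal slice T[:,:,k] is c[k] times the rank-1 matrix (2, -3) (x) (0, 1). So T has rank 1 (it is nonzero).

Yes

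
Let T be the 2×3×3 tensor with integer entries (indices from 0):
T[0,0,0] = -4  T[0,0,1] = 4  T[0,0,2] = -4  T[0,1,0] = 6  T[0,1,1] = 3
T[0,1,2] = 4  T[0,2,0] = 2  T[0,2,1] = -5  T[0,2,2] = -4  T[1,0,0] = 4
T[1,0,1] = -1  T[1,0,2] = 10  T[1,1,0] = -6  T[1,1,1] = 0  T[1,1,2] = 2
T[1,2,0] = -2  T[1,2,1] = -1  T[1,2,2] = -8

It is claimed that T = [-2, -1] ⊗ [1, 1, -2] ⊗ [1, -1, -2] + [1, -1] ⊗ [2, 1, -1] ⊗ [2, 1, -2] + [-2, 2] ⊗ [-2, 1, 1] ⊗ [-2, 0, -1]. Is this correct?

No

Reconstruct entry (0,0,0) from the claimed factors: Σₗ aₗ[0]bₗ[0]cₗ[0] = (-2)·(1)·(1) + (1)·(2)·(2) + (-2)·(-2)·(-2) = -6, but T[0,0,0] = -4. The claim is false.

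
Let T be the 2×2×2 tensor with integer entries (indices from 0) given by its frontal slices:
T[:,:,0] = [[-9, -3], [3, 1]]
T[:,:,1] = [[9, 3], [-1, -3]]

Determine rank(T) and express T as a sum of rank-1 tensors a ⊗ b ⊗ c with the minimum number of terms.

Lower bound: in the mode-3 unfolding of T (rows indexed by k, columns by (i,j)) the 2×2 minor on rows k ∈ {0, 1}, columns (i,j) ∈ {(0,0), (1,0)} is det [[-9, 3], [9, -1]] = -18 ≠ 0, so that unfolding has rank ≥ 2 and hence rank(T) ≥ 2 (CP rank is at least every unfolding rank, though it can be larger).
Upper bound: with S_k = T[:,:,k], the two rank-1 terms a₁b₁ᵀ, a₂b₂ᵀ are the rank-1 members of the pencil x·S₀ + y·S₁.
det(x·S₀ + y·S₁) is 24·xy − 24·y² = 24·(x − y)(y), vanishing at (x:y) = (1:1) and (1:0).
M₁ = S₀ + S₁ = [[0, 0], [2, -2]] = 2·[0, 1][1, -1]ᵀ and M₂ = S₀ = [[-9, -3], [3, 1]] = −[3, -1][3, 1]ᵀ, so take a₁ = [0, 1], b₁ = [1, -1], a₂ = [3, -1], b₂ = [3, 1].
Each slice is an integer combination of E₁ = a₁b₁ᵀ and E₂ = a₂b₂ᵀ: S₀ = −E₂, S₁ = 2·E₁ + E₂; reading off coefficients, c₁ = [0, 2] and c₂ = [-1, 1].
Hence T = [0, 1] ⊗ [1, -1] ⊗ [0, 2] + [3, -1] ⊗ [3, 1] ⊗ [-1, 1], so rank(T) ≤ 2.
These bounds meet, so rank(T) = 2.

rank(T) = 2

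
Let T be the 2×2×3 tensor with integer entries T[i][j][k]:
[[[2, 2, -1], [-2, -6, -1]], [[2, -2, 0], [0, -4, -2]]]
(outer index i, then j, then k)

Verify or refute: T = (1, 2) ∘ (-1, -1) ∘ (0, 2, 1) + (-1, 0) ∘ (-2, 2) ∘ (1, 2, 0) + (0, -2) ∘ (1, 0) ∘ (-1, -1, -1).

Reconstruct entrywise from the claimed factors. For example, T[0,0,2] = -1 and Σₗ aₗ[0]bₗ[0]cₗ[2] = (1)·(-1)·(1) + (-1)·(-2)·(0) + (0)·(1)·(-1) = -1; checking all 12 entries, every one matches. The claim holds.

Yes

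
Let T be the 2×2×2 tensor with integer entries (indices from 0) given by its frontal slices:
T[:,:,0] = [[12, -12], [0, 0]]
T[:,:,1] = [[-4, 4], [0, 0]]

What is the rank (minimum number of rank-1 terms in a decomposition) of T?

Lower bound: T ≠ 0 (e.g. T[0,0,0] = 12), so rank(T) ≥ 1.
Upper bound: if T = a ⊗ b ⊗ c then every fibre of T is a multiple of the corresponding factor, so read the factors off the fibres through the nonzero entry T[0,0,0] = 12.
The mode-1 fibre T[:,0,0] = [12, 0] gives a = (1, 0) (primitive direction); the mode-2 fibre T[0,:,0] = [12, -12] gives b = (1, -1); then c[k] = T[0,0,k] / (a[0]·b[0]) = [12, -4] / 1 = (12, -4).
Expanding (1, 0) ⊗ (1, -1) ⊗ (12, -4) reproduces all 8 entries of T, so T = (1, 0) ⊗ (1, -1) ⊗ (12, -4) and rank(T) ≤ 1.
These bounds meet, so rank(T) = 1.

1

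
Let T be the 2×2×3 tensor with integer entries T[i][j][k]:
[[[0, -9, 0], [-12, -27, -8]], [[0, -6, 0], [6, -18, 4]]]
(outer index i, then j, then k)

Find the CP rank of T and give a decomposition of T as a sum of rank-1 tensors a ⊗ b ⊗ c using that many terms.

Lower bound: in the mode-3 unfolding of T (rows indexed by k, columns by (i,j)) the 2×2 minor on rows k ∈ {0, 1}, columns (i,j) ∈ {(0,0), (0,1)} is det [[0, -12], [-9, -27]] = -108 ≠ 0, so that unfolding has rank ≥ 2 and hence rank(T) ≥ 2 (CP rank is at least every unfolding rank, though it can be larger).
Upper bound: with S_k = T[:,:,k], the two rank-1 terms a₁b₁ᵀ, a₂b₂ᵀ are the rank-1 members of the pencil x·S₀ + y·S₁.
det(x·S₀ + y·S₁) is −126·xy = (-126)·(y)(x), vanishing at (x:y) = (1:0) and (0:1).
M₁ = S₀ = [[0, -12], [0, 6]] = (-6)·(2, -1)(0, 1)ᵀ and M₂ = S₁ = [[-9, -27], [-6, -18]] = (-3)·(3, 2)(1, 3)ᵀ, so take a₁ = (2, -1), b₁ = (0, 1), a₂ = (3, 2), b₂ = (1, 3).
Each slice is an integer combination of E₁ = a₁b₁ᵀ and E₂ = a₂b₂ᵀ: S₀ = −6·E₁, S₁ = −3·E₂, S₂ = −4·E₁; reading off coefficients, c₁ = (-6, 0, -4) and c₂ = (0, -3, 0).
Hence T = (2, -1) ⊗ (0, 1) ⊗ (-6, 0, -4) + (3, 2) ⊗ (1, 3) ⊗ (0, -3, 0), so rank(T) ≤ 2.
These bounds meet, so rank(T) = 2.

rank(T) = 2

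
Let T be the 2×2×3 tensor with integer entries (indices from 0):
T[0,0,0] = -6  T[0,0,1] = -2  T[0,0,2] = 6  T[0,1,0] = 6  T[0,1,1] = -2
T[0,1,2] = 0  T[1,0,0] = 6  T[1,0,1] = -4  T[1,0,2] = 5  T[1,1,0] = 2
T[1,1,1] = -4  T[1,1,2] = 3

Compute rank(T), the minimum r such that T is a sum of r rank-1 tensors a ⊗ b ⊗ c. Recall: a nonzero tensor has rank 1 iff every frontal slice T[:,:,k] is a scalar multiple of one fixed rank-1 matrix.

Lower bound: in the mode-3 unfolding of T (rows indexed by k, columns by (i,j)) the 3×3 minor on rows k ∈ {0, 1, 2}, columns (i,j) ∈ {(0,0), (0,1), (1,0)} is det [[-6, 6, 6], [-2, -2, -4], [6, 0, 5]] = 48 ≠ 0, so that unfolding has rank ≥ 3 and hence rank(T) ≥ 3 (CP rank is at least every unfolding rank, though it can be larger).
Upper bound: T is a sum of 3 rank-1 terms, T = [0, 1] ⊗ [1, -1] ⊗ [2, 0, 1] + [1, 0] ⊗ [2, -1] ⊗ [-4, 0, 2] + [1, 2] ⊗ [1, 1] ⊗ [2, -2, 2] (written with every a and b primitive with positive leading entry and the scale carried by c; CP decompositions are not unique, and this one is verified by expanding entrywise), so rank(T) ≤ 3.
These bounds meet, so rank(T) = 3.

3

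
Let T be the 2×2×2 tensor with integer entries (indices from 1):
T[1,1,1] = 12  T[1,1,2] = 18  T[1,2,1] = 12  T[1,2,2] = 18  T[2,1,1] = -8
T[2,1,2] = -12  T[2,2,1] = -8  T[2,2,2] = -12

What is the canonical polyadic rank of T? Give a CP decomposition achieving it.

Lower bound: T ≠ 0 (e.g. T[1,1,1] = 12), so rank(T) ≥ 1.
Upper bound: if T = a ⊗ b ⊗ c then every fibre of T is a multiple of the corresponding factor, so read the factors off the fibres through the nonzero entry T[1,1,1] = 12.
The mode-1 fibre T[:,1,1] = [12, -8] gives a = [3, -2] (primitive direction); the mode-2 fibre T[1,:,1] = [12, 12] gives b = [1, 1]; then c[k] = T[1,1,k] / (a[1]·b[1]) = [12, 18] / 3 = [4, 6].
Expanding [3, -2] ⊗ [1, 1] ⊗ [4, 6] reproduces all 8 entries of T, so T = [3, -2] ⊗ [1, 1] ⊗ [4, 6] and rank(T) ≤ 1.
These bounds meet, so rank(T) = 1.

rank(T) = 1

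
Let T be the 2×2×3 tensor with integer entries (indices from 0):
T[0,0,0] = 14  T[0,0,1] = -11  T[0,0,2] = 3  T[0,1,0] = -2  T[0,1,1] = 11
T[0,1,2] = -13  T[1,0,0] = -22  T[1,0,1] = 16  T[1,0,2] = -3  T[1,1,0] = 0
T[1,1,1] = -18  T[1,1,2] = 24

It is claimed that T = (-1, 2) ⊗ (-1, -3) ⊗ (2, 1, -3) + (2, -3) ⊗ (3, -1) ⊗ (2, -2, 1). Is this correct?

No

Reconstruct entry (0,1,0) from the claimed factors: Σₗ aₗ[0]bₗ[1]cₗ[0] = (-1)·(-3)·(2) + (2)·(-1)·(2) = 2, but T[0,1,0] = -2. The claim is false.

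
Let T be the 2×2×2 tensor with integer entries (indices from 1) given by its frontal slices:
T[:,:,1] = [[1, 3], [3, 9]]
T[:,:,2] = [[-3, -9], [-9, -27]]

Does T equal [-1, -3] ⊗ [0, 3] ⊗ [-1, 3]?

No

Reconstruct entry (1,1,1) from the claimed factors: Σₗ aₗ[1]bₗ[1]cₗ[1] = (-1)·(0)·(-1) = 0, but T[1,1,1] = 1. The claim is false.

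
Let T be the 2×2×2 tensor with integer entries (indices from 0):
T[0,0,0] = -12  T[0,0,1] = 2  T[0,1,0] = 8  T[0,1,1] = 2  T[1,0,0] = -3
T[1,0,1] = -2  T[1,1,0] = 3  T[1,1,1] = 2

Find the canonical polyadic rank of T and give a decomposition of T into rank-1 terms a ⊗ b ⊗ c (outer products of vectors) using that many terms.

rank(T) = 2

Lower bound: the mode-2 unfolding of T (rows indexed by j, columns by (i,k) = (0,0), (0,1), (1,0), (1,1)) is [[-12, 2, -3, -2], [8, 2, 3, 2]].
There the 2×2 minor on rows j ∈ {0, 1}, columns (i,k) ∈ {(0,0), (0,1)} is det [[-12, 2], [8, 2]] = -40 ≠ 0, so this unfolding has rank ≥ 2; CP rank is at least every unfolding rank, so rank(T) ≥ 2. (Unfolding ranks only ever bound the CP rank from below — rank(T) can be strictly larger than all of them — so the matching upper bound has to come from an explicit 2-term decomposition.)
Upper bound — finding two terms. Write S_k = T[:,:,k] for the frontal slices: S₀ = [[-12, 8], [-3, 3]], S₁ = [[2, 2], [-2, 2]].
If T = a₁ ⊗ b₁ ⊗ c₁ + a₂ ⊗ b₂ ⊗ c₂ then each S_k = c₁[k]·a₁b₁ᵀ + c₂[k]·a₂b₂ᵀ. S₀ and S₁ are linearly independent, so a₁b₁ᵀ and a₂b₂ᵀ must span the same plane of matrices: they are the rank-1 matrices of the form x·S₀ + y·S₁.
det(x·S₀ + y·S₁) is −12·x² + 4·xy + 8·y² = (-4)·(3·x + 2·y)(x − y), vanishing at (x:y) = (2:-3) and (1:1).
M₁ = 2·S₀ − 3·S₁ = [[-30, 10], [0, 0]] = (-10)·[1, 0][3, -1]ᵀ and M₂ = S₀ + S₁ = [[-10, 10], [-5, 5]] = (-5)·[2, 1][1, -1]ᵀ, so take a₁ = [1, 0], b₁ = [3, -1], a₂ = [2, 1], b₂ = [1, -1].
Each slice is an integer combination of E₁ = a₁b₁ᵀ and E₂ = a₂b₂ᵀ: S₀ = −2·E₁ − 3·E₂, S₁ = 2·E₁ − 2·E₂; reading off coefficients, c₁ = [-2, 2] and c₂ = [-3, -2].
Hence T = [1, 0] ⊗ [3, -1] ⊗ [-2, 2] + [2, 1] ⊗ [1, -1] ⊗ [-3, -2], so rank(T) ≤ 2.
These bounds meet, so rank(T) = 2.
Check entry T[1,0,1] = -2: (0)·(3)·(2) + (1)·(1)·(-2) = -2.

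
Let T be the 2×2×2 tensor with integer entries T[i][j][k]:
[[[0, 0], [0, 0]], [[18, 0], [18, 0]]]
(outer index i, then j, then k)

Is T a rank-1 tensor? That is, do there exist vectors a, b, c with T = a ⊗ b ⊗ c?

The mode-1 fibre T[:,0,0] = [0, 18] gives a = [0, 1] (primitive direction); the mode-2 fibre T[1,:,0] = [18, 18] gives b = [1, 1]; then c[k] = T[1,0,k] / (a[1]·b[0]) = [18, 0] / 1 = [18, 0].
Expanding [0, 1] ⊗ [1, 1] ⊗ [18, 0] reproduces all 8 entries of T, so T = [0, 1] ⊗ [1, 1] ⊗ [18, 0] and rank(T) ≤ 1.
Equivalently every frontal slice T[:,:,k] is c[k] times the rank-1 matrix [0, 1] ⊗ [1, 1]. So T has rank 1 (it is nonzero).

Yes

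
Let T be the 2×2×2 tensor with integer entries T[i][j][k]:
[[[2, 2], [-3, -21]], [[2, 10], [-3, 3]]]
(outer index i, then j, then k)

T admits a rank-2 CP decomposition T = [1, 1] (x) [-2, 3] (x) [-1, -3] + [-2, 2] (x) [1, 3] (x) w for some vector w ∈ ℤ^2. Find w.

w = [0, 2]

Subtract the known terms from T to get the rank-1 residual R = [-2, 2] (x) [1, 3] (x) w, so R[i,j,k] = a[i]·b[j]·w[k]. Pick indices with nonzero a[0]·b[0] = (-2)·(1) = -2. Only the fibre through (0,0,·) is needed: R[0,0,:] = T[0,0,:] − Σₗ aₗ[0]bₗ[0]cₗ = [2, 2] − (1)·(-2)·[-1, -3] = [0, -4]. Then w[k] = R[0,0,k] / -2 for each k, giving w = [0, -4] / -2 = [0, 2].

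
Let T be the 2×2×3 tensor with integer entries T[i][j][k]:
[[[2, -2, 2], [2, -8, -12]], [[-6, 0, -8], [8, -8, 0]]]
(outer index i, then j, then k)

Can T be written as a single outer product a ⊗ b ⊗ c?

No

The mode-3 unfolding of T (rows indexed by k, columns by (i,j) = (0,0), (0,1), (1,0), (1,1)) is [[2, 2, -6, 8], [-2, -8, 0, -8], [2, -12, -8, 0]].
There the 3×3 minor on rows k ∈ {0, 1, 2}, columns (i,j) ∈ {(0,0), (0,1), (1,0)} is det [[2, 2, -6], [-2, -8, 0], [2, -12, -8]] = -144 ≠ 0, so this unfolding has rank ≥ 3; CP rank is at least every unfolding rank, so rank(T) ≥ 3.
In particular rank(T) ≥ 3 > 1, so T is not rank-1.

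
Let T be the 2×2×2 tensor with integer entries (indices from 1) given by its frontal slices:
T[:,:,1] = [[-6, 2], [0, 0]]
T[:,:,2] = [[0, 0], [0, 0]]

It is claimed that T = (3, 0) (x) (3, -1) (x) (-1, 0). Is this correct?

Reconstruct entry (1,1,1) from the claimed factors: Σₗ aₗ[1]bₗ[1]cₗ[1] = (3)·(3)·(-1) = -9, but T[1,1,1] = -6. The claim is false.

No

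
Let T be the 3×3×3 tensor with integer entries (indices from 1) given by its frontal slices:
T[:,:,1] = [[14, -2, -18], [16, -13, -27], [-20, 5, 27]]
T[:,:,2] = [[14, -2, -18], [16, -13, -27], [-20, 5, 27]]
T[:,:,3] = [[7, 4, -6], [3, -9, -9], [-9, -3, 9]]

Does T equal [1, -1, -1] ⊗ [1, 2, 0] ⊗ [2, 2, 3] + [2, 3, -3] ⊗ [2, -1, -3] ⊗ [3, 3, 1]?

Yes

Reconstruct entrywise from the claimed factors. For example, T[2,3,1] = -27 and Σₗ aₗ[2]bₗ[3]cₗ[1] = (-1)·(0)·(2) + (3)·(-3)·(3) = -27; checking all 27 entries, every one matches. The claim holds.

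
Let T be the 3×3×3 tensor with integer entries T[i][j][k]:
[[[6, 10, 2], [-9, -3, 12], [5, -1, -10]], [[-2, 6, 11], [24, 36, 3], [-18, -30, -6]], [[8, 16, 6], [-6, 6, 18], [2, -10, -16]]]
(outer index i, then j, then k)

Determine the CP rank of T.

2

Lower bound: the mode-2 unfolding of T (rows indexed by j, columns by (i,k) = (0,0), (0,1), (0,2), (1,0), (1,1), (1,2), (2,0), (2,1), (2,2)) is [[6, 10, 2, -2, 6, 11, 8, 16, 6], [-9, -3, 12, 24, 36, 3, -6, 6, 18], [5, -1, -10, -18, -30, -6, 2, -10, -16]].
There the 2×2 minor on rows j ∈ {0, 1}, columns (i,k) ∈ {(0,0), (0,1)} is det [[6, 10], [-9, -3]] = 72 ≠ 0, so this unfolding has rank ≥ 2; CP rank is at least every unfolding rank, so rank(T) ≥ 2. (Flattening ranks never certify an upper bound on CP rank; for that we must actually write T with 2 rank-1 terms.)
Upper bound — finding two terms. Write S_k = T[:,:,k] for the frontal slices: S₀ = [[6, -9, 5], [-2, 24, -18], [8, -6, 2]], S₁ = [[10, -3, -1], [6, 36, -30], [16, 6, -10]], S₂ = [[2, 12, -10], [11, 3, -6], [6, 18, -16]].
If T = a₁ ⊗ b₁ ⊗ c₁ + a₂ ⊗ b₂ ⊗ c₂ then each S_k = c₁[k]·a₁b₁ᵀ + c₂[k]·a₂b₂ᵀ. S₀ and S₁ are linearly independent, so a₁b₁ᵀ and a₂b₂ᵀ must span the same plane of matrices: they are the rank-1 matrices of the form x·S₀ + y·S₁.
The 2×2 minor of x·S₀ + y·S₁ on rows {0,1}, columns {0,1} is 126·x² + 504·xy + 378·y² = 126·(x + 3·y)(x + y), vanishing at (x:y) = (3:-1) and (1:-1).
M₁ = 3·S₀ − S₁ = [[8, -24, 16], [-12, 36, -24], [8, -24, 16]] = 4·[2, -3, 2][1, -3, 2]ᵀ and M₂ = S₀ − S₁ = [[-4, -6, 6], [-8, -12, 12], [-8, -12, 12]] = (-2)·[1, 2, 2][2, 3, -3]ᵀ, so take a₁ = [2, -3, 2], b₁ = [1, -3, 2], a₂ = [1, 2, 2], b₂ = [2, 3, -3].
Each slice is an integer combination of E₁ = a₁b₁ᵀ and E₂ = a₂b₂ᵀ: S₀ = 2·E₁ + E₂, S₁ = 2·E₁ + 3·E₂, S₂ = −E₁ + 2·E₂; reading off coefficients, c₁ = [2, 2, -1] and c₂ = [1, 3, 2].
Hence T = [2, -3, 2] ⊗ [1, -3, 2] ⊗ [2, 2, -1] + [1, 2, 2] ⊗ [2, 3, -3] ⊗ [1, 3, 2], so rank(T) ≤ 2.
These bounds meet, so rank(T) = 2.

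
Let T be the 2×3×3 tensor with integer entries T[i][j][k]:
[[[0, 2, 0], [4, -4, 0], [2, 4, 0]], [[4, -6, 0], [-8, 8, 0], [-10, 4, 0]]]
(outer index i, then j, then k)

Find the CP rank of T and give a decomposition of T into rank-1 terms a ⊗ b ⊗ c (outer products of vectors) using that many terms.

rank(T) = 3

Lower bound: the mode-2 unfolding of T (rows indexed by j, columns by (i,k) = (0,0), (0,1), (0,2), (1,0), (1,1), (1,2)) is [[0, 2, 0, 4, -6, 0], [4, -4, 0, -8, 8, 0], [2, 4, 0, -10, 4, 0]].
There the 3×3 minor on rows j ∈ {0, 1, 2}, columns (i,k) ∈ {(0,0), (0,1), (1,0)} is det [[0, 2, 4], [4, -4, -8], [2, 4, -10]] = 144 ≠ 0, so this unfolding has rank ≥ 3; CP rank is at least every unfolding rank, so rank(T) ≥ 3. (Flattening ranks never certify an upper bound on CP rank; for that we must actually write T with 3 rank-1 terms.)
Upper bound: T is a sum of 3 rank-1 terms, T = (1, -1) ⊗ (1, -2, -1) ⊗ (-4, 2, 0) + (1, -1) ⊗ (1, -1, 1) ⊗ (2, 2, 0) + (1, 1) ⊗ (1, -1, -2) ⊗ (2, -2, 0) (written with every a and b primitive with positive leading entry and the scale carried by c; CP decompositions are not unique, and this one is verified by expanding entrywise), so rank(T) ≤ 3.
These bounds meet, so rank(T) = 3.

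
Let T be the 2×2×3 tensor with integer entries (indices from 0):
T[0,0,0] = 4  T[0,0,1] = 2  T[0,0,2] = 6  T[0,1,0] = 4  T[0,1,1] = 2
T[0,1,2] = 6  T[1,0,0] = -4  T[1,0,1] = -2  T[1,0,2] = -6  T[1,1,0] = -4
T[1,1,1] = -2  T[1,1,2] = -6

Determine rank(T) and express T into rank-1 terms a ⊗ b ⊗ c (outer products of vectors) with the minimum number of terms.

rank(T) = 1

Lower bound: T ≠ 0 (e.g. T[0,0,0] = 4), so rank(T) ≥ 1.
Upper bound: if T = a ⊗ b ⊗ c then every fibre of T is a multiple of the corresponding factor, so read the factors off the fibres through the nonzero entry T[0,0,0] = 4.
The mode-1 fibre T[:,0,0] = [4, -4] gives a = (1, -1) (primitive direction); the mode-2 fibre T[0,:,0] = [4, 4] gives b = (1, 1); then c[k] = T[0,0,k] / (a[0]·b[0]) = [4, 2, 6] / 1 = (4, 2, 6).
Expanding (1, -1) ⊗ (1, 1) ⊗ (4, 2, 6) reproduces all 12 entries of T, so T = (1, -1) ⊗ (1, 1) ⊗ (4, 2, 6) and rank(T) ≤ 1.
These bounds meet, so rank(T) = 1.
Check entry T[0,1,0] = 4: (1)·(1)·(4) = 4.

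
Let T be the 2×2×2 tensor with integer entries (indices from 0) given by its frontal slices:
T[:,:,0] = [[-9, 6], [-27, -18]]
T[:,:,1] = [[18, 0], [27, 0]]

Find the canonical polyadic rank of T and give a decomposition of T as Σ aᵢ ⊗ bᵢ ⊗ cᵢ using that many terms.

Lower bound: the mode-1 unfolding of T (rows indexed by i, columns by (j,k) = (0,0), (0,1), (1,0), (1,1)) is [[-9, 18, 6, 0], [-27, 27, -18, 0]].
There the 2×2 minor on rows i ∈ {0, 1}, columns (j,k) ∈ {(0,0), (0,1)} is det [[-9, 18], [-27, 27]] = 243 ≠ 0, so this unfolding has rank ≥ 2; CP rank is at least every unfolding rank, so rank(T) ≥ 2. (Flattening ranks never certify an upper bound on CP rank; for that we must actually write T with 2 rank-1 terms.)
Upper bound — finding two terms. Write S_k = T[:,:,k] for the frontal slices: S₀ = [[-9, 6], [-27, -18]], S₁ = [[18, 0], [27, 0]].
If T = a₁ ⊗ b₁ ⊗ c₁ + a₂ ⊗ b₂ ⊗ c₂ then each S_k = c₁[k]·a₁b₁ᵀ + c₂[k]·a₂b₂ᵀ. S₀ and S₁ are linearly independent, so a₁b₁ᵀ and a₂b₂ᵀ must span the same plane of matrices: they are the rank-1 matrices of the form x·S₀ + y·S₁.
det(x·S₀ + y·S₁) is 324·x² − 486·xy = 162·(2·x − 3·y)(x), vanishing at (x:y) = (3:2) and (0:1).
M₁ = 3·S₀ + 2·S₁ = [[9, 18], [-27, -54]] = 9·[1, -3][1, 2]ᵀ and M₂ = S₁ = [[18, 0], [27, 0]] = 9·[2, 3][1, 0]ᵀ, so take a₁ = [1, -3], b₁ = [1, 2], a₂ = [2, 3], b₂ = [1, 0].
Each slice is an integer combination of E₁ = a₁b₁ᵀ and E₂ = a₂b₂ᵀ: S₀ = 3·E₁ − 6·E₂, S₁ = 9·E₂; reading off coefficients, c₁ = [3, 0] and c₂ = [-6, 9].
Hence T = [1, -3] ⊗ [1, 2] ⊗ [3, 0] + [2, 3] ⊗ [1, 0] ⊗ [-6, 9], so rank(T) ≤ 2.
These bounds meet, so rank(T) = 2.

rank(T) = 2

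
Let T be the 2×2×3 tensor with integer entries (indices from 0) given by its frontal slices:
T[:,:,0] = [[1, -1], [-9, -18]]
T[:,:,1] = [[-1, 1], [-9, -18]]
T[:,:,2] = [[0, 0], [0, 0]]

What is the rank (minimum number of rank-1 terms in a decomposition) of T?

2

Lower bound: the mode-3 unfolding of T (rows indexed by k, columns by (i,j) = (0,0), (0,1), (1,0), (1,1)) is [[1, -1, -9, -18], [-1, 1, -9, -18], [0, 0, 0, 0]].
There the 2×2 minor on rows k ∈ {0, 1}, columns (i,j) ∈ {(0,0), (1,0)} is det [[1, -9], [-1, -9]] = -18 ≠ 0, so this unfolding has rank ≥ 2; CP rank is at least every unfolding rank, so rank(T) ≥ 2. (Flattening ranks never certify an upper bound on CP rank; for that we must actually write T with 2 rank-1 terms.)
Upper bound — finding two terms. Write S_k = T[:,:,k] for the frontal slices: S₀ = [[1, -1], [-9, -18]], S₁ = [[-1, 1], [-9, -18]], S₂ = [[0, 0], [0, 0]].
If T = a₁ ∘ b₁ ∘ c₁ + a₂ ∘ b₂ ∘ c₂ then each S_k = c₁[k]·a₁b₁ᵀ + c₂[k]·a₂b₂ᵀ. S₀ and S₁ are linearly independent, so a₁b₁ᵀ and a₂b₂ᵀ must span the same plane of matrices: they are the rank-1 matrices of the form x·S₀ + y·S₁.
det(x·S₀ + y·S₁) is −27·x² + 27·y² = (-27)·(x − y)(x + y), vanishing at (x:y) = (1:1) and (1:-1).
M₁ = S₀ + S₁ = [[0, 0], [-18, -36]] = (-18)·[0, 1][1, 2]ᵀ and M₂ = S₀ − S₁ = [[2, -2], [0, 0]] = 2·[1, 0][1, -1]ᵀ, so take a₁ = [0, 1], b₁ = [1, 2], a₂ = [1, 0], b₂ = [1, -1].
Each slice is an integer combination of E₁ = a₁b₁ᵀ and E₂ = a₂b₂ᵀ: S₀ = −9·E₁ + E₂, S₁ = −9·E₁ − E₂, S₂ = 0; reading off coefficients, c₁ = [-9, -9, 0] and c₂ = [1, -1, 0].
Hence T = [0, 1] ∘ [1, 2] ∘ [-9, -9, 0] + [1, 0] ∘ [1, -1] ∘ [1, -1, 0], so rank(T) ≤ 2.
These bounds meet, so rank(T) = 2.
Check entry T[0,0,1] = -1: (0)·(1)·(-9) + (1)·(1)·(-1) = -1.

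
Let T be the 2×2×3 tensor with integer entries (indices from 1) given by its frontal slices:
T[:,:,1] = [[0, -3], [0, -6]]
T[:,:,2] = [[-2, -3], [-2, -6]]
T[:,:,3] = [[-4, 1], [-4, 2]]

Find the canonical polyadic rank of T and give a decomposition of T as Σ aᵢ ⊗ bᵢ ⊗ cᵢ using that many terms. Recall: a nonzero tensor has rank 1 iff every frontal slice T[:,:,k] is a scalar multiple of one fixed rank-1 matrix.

rank(T) = 2

Lower bound: the mode-1 unfolding of T (rows indexed by i, columns by (j,k) = (1,1), (1,2), (1,3), (2,1), (2,2), (2,3)) is [[0, -2, -4, -3, -3, 1], [0, -2, -4, -6, -6, 2]].
There the 2×2 minor on rows i ∈ {1, 2}, columns (j,k) ∈ {(1,2), (2,1)} is det [[-2, -3], [-2, -6]] = 6 ≠ 0, so this unfolding has rank ≥ 2; CP rank is at least every unfolding rank, so rank(T) ≥ 2. (This is only a lower bound: in general the CP rank may exceed every unfolding rank, so we still need to exhibit 2 rank-1 terms summing to T.)
Upper bound — finding two terms. Write S_k = T[:,:,k] for the frontal slices: S₁ = [[0, -3], [0, -6]], S₂ = [[-2, -3], [-2, -6]], S₃ = [[-4, 1], [-4, 2]].
If T = a₁ ⊗ b₁ ⊗ c₁ + a₂ ⊗ b₂ ⊗ c₂ then each S_k = c₁[k]·a₁b₁ᵀ + c₂[k]·a₂b₂ᵀ. S₁ and S₂ are linearly independent, so a₁b₁ᵀ and a₂b₂ᵀ must span the same plane of matrices: they are the rank-1 matrices of the form x·S₁ + y·S₂.
det(x·S₁ + y·S₂) is 6·xy + 6·y² = 6·(y)(x + y), vanishing at (x:y) = (1:0) and (1:-1).
M₁ = S₁ = [[0, -3], [0, -6]] = (-3)·[1, 2][0, 1]ᵀ and M₂ = S₁ − S₂ = [[2, 0], [2, 0]] = 2·[1, 1][1, 0]ᵀ, so take a₁ = [1, 2], b₁ = [0, 1], a₂ = [1, 1], b₂ = [1, 0].
Each slice is an integer combination of E₁ = a₁b₁ᵀ and E₂ = a₂b₂ᵀ: S₁ = −3·E₁, S₂ = −3·E₁ − 2·E₂, S₃ = E₁ − 4·E₂; reading off coefficients, c₁ = [-3, -3, 1] and c₂ = [0, -2, -4].
Hence T = [1, 2] ⊗ [0, 1] ⊗ [-3, -3, 1] + [1, 1] ⊗ [1, 0] ⊗ [0, -2, -4], so rank(T) ≤ 2.
These bounds meet, so rank(T) = 2.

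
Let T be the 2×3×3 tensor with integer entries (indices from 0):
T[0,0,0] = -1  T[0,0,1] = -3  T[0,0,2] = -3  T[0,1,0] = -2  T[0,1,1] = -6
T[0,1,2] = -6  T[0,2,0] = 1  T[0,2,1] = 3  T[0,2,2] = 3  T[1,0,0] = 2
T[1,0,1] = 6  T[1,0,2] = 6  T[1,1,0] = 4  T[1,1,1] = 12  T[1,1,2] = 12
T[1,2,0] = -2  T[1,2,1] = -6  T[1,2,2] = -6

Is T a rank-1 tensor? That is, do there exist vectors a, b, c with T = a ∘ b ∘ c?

Yes

If T = a ∘ b ∘ c then every fibre of T is a multiple of the corresponding factor, so read the factors off the fibres through the nonzero entry T[0,0,0] = -1.
The mode-1 fibre T[:,0,0] = [-1, 2] gives a = (1, -2) (primitive direction); the mode-2 fibre T[0,:,0] = [-1, -2, 1] gives b = (1, 2, -1); then c[k] = T[0,0,k] / (a[0]·b[0]) = [-1, -3, -3] / 1 = (-1, -3, -3).
Expanding (1, -2) ∘ (1, 2, -1) ∘ (-1, -3, -3) reproduces all 18 entries of T, so T = (1, -2) ∘ (1, 2, -1) ∘ (-1, -3, -3) and rank(T) ≤ 1.
Equivalently every frontal slice T[:,:,k] is c[k] times the rank-1 matrix (1, -2) ∘ (1, 2, -1). So T has rank 1 (it is nonzero).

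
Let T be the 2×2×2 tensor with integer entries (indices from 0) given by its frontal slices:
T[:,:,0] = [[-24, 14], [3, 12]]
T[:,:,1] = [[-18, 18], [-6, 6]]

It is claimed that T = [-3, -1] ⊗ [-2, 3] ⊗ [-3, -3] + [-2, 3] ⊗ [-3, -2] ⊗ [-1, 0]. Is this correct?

Reconstruct entry (0,1,0) from the claimed factors: Σₗ aₗ[0]bₗ[1]cₗ[0] = (-3)·(3)·(-3) + (-2)·(-2)·(-1) = 23, but T[0,1,0] = 14. The claim is false.

No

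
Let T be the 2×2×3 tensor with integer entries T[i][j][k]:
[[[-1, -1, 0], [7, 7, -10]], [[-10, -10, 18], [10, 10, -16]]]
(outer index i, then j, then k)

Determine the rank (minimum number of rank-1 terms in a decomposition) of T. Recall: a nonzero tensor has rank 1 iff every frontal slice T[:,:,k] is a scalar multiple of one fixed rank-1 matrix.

2

Lower bound: the mode-3 unfolding of T (rows indexed by k, columns by (i,j) = (0,0), (0,1), (1,0), (1,1)) is [[-1, 7, -10, 10], [-1, 7, -10, 10], [0, -10, 18, -16]].
There the 2×2 minor on rows k ∈ {0, 2}, columns (i,j) ∈ {(0,0), (0,1)} is det [[-1, 7], [0, -10]] = 10 ≠ 0, so this unfolding has rank ≥ 2; CP rank is at least every unfolding rank, so rank(T) ≥ 2. (This is only a lower bound: in general the CP rank may exceed every unfolding rank, so we still need to exhibit 2 rank-1 terms summing to T.)
Upper bound — finding two terms. Write S_k = T[:,:,k] for the frontal slices: S₀ = [[-1, 7], [-10, 10]], S₁ = [[-1, 7], [-10, 10]], S₂ = [[0, -10], [18, -16]].
If T = a₁ ⊗ b₁ ⊗ c₁ + a₂ ⊗ b₂ ⊗ c₂ then each S_k = c₁[k]·a₁b₁ᵀ + c₂[k]·a₂b₂ᵀ. S₀ and S₂ are linearly independent, so a₁b₁ᵀ and a₂b₂ᵀ must span the same plane of matrices: they are the rank-1 matrices of the form x·S₀ + y·S₂.
det(x·S₀ + y·S₂) is 60·x² − 210·xy + 180·y² = 30·(2·x − 3·y)(x − 2·y), vanishing at (x:y) = (3:2) and (2:1).
M₁ = 3·S₀ + 2·S₂ = [[-3, 1], [6, -2]] = −[1, -2][3, -1]ᵀ and M₂ = 2·S₀ + S₂ = [[-2, 4], [-2, 4]] = (-2)·[1, 1][1, -2]ᵀ, so take a₁ = [1, -2], b₁ = [3, -1], a₂ = [1, 1], b₂ = [1, -2].
Each slice is an integer combination of E₁ = a₁b₁ᵀ and E₂ = a₂b₂ᵀ: S₀ = E₁ − 4·E₂, S₁ = E₁ − 4·E₂, S₂ = −2·E₁ + 6·E₂; reading off coefficients, c₁ = [1, 1, -2] and c₂ = [-4, -4, 6].
Hence T = [1, -2] ⊗ [3, -1] ⊗ [1, 1, -2] + [1, 1] ⊗ [1, -2] ⊗ [-4, -4, 6], so rank(T) ≤ 2.
These bounds meet, so rank(T) = 2.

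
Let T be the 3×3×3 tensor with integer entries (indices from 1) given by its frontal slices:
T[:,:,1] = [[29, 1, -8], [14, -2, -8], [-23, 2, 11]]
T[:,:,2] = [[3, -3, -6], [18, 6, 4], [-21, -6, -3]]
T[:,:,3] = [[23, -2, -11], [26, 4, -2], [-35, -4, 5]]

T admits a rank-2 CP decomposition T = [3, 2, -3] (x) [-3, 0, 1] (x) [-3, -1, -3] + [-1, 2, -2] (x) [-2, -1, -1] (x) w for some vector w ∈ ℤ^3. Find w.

w = [1, -3, -2]

Subtract the known terms from T to get the rank-1 residual R = [-1, 2, -2] (x) [-2, -1, -1] (x) w, so R[i,j,k] = a[i]·b[j]·w[k]. Pick indices with nonzero a[1]·b[1] = (-1)·(-2) = 2. Only the fibre through (1,1,·) is needed: R[1,1,:] = T[1,1,:] − Σₗ aₗ[1]bₗ[1]cₗ = [29, 3, 23] − (3)·(-3)·[-3, -1, -3] = [2, -6, -4]. Then w[k] = R[1,1,k] / 2 for each k, giving w = [2, -6, -4] / 2 = [1, -3, -2].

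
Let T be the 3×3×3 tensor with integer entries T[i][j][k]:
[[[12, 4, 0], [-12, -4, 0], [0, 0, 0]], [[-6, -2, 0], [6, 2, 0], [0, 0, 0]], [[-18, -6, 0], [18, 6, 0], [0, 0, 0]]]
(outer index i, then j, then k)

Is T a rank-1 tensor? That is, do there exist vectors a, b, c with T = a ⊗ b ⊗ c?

The mode-1 fibre T[:,0,0] = [12, -6, -18] gives a = [2, -1, -3] (primitive direction); the mode-2 fibre T[0,:,0] = [12, -12, 0] gives b = [1, -1, 0]; then c[k] = T[0,0,k] / (a[0]·b[0]) = [12, 4, 0] / 2 = [6, 2, 0].
Expanding [2, -1, -3] ⊗ [1, -1, 0] ⊗ [6, 2, 0] reproduces all 27 entries of T, so T = [2, -1, -3] ⊗ [1, -1, 0] ⊗ [6, 2, 0] and rank(T) ≤ 1.
Equivalently every frontal slice T[:,:,k] is c[k] times the rank-1 matrix [2, -1, -3] ⊗ [1, -1, 0]. So T has rank 1 (it is nonzero).

Yes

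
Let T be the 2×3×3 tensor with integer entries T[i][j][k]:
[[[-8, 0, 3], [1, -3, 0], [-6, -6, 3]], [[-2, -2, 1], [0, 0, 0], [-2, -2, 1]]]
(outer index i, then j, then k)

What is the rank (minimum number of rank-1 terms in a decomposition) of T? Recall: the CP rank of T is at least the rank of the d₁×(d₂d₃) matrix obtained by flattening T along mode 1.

2

Lower bound: the mode-1 unfolding of T (rows indexed by i, columns by (j,k) = (0,0), (0,1), (0,2), (1,0), (1,1), (1,2), (2,0), (2,1), (2,2)) is [[-8, 0, 3, 1, -3, 0, -6, -6, 3], [-2, -2, 1, 0, 0, 0, -2, -2, 1]].
There the 2×2 minor on rows i ∈ {0, 1}, columns (j,k) ∈ {(0,0), (0,1)} is det [[-8, 0], [-2, -2]] = 16 ≠ 0, so this unfolding has rank ≥ 2; CP rank is at least every unfolding rank, so rank(T) ≥ 2. (Flattening ranks never certify an upper bound on CP rank; for that we must actually write T with 2 rank-1 terms.)
Upper bound — finding two terms. Write S_k = T[:,:,k] for the frontal slices: S₀ = [[-8, 1, -6], [-2, 0, -2]], S₁ = [[0, -3, -6], [-2, 0, -2]], S₂ = [[3, 0, 3], [1, 0, 1]].
If T = a₁ (x) b₁ (x) c₁ + a₂ (x) b₂ (x) c₂ then each S_k = c₁[k]·a₁b₁ᵀ + c₂[k]·a₂b₂ᵀ. S₀ and S₁ are linearly independent, so a₁b₁ᵀ and a₂b₂ᵀ must span the same plane of matrices: they are the rank-1 matrices of the form x·S₀ + y·S₁.
The 2×2 minor of x·S₀ + y·S₁ on rows {0,1}, columns {0,1} is 2·x² − 4·xy − 6·y² = 2·(x − 3·y)(x + y), vanishing at (x:y) = (3:1) and (1:-1).
M₁ = 3·S₀ + S₁ = [[-24, 0, -24], [-8, 0, -8]] = (-8)·[3, 1][1, 0, 1]ᵀ and M₂ = S₀ − S₁ = [[-8, 4, 0], [0, 0, 0]] = (-4)·[1, 0][2, -1, 0]ᵀ, so take a₁ = [3, 1], b₁ = [1, 0, 1], a₂ = [1, 0], b₂ = [2, -1, 0].
Each slice is an integer combination of E₁ = a₁b₁ᵀ and E₂ = a₂b₂ᵀ: S₀ = −2·E₁ − E₂, S₁ = −2·E₁ + 3·E₂, S₂ = E₁; reading off coefficients, c₁ = [-2, -2, 1] and c₂ = [-1, 3, 0].
Hence T = [3, 1] (x) [1, 0, 1] (x) [-2, -2, 1] + [1, 0] (x) [2, -1, 0] (x) [-1, 3, 0], so rank(T) ≤ 2.
These bounds meet, so rank(T) = 2.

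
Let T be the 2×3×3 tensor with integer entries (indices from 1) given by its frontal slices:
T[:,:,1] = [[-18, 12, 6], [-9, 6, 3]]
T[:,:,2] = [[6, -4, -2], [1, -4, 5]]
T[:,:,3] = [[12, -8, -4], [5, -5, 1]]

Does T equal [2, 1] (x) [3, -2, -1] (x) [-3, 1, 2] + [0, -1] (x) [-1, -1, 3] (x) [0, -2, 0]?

No

Reconstruct entry (2,1,3) from the claimed factors: Σₗ aₗ[2]bₗ[1]cₗ[3] = (1)·(3)·(2) + (-1)·(-1)·(0) = 6, but T[2,1,3] = 5. The claim is false.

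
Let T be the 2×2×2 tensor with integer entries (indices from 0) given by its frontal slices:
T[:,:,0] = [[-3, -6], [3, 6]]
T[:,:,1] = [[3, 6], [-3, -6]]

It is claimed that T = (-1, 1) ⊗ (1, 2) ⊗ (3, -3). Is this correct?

Reconstruct entrywise from the claimed factors. For example, T[0,0,0] = -3 and Σₗ aₗ[0]bₗ[0]cₗ[0] = (-1)·(1)·(3) = -3; checking all 8 entries, every one matches. The claim holds.

Yes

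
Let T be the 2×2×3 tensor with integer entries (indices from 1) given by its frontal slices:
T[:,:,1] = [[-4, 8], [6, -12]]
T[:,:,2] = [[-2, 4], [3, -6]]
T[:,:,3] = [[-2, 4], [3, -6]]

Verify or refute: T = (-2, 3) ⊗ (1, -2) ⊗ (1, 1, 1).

No

Reconstruct entry (1,1,1) from the claimed factors: Σₗ aₗ[1]bₗ[1]cₗ[1] = (-2)·(1)·(1) = -2, but T[1,1,1] = -4. The claim is false.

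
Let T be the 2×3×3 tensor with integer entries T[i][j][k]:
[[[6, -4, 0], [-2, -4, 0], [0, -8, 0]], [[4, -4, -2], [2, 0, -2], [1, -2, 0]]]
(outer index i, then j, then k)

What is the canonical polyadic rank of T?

3

Lower bound: the mode-3 unfolding of T (rows indexed by k, columns by (i,j) = (0,0), (0,1), (0,2), (1,0), (1,1), (1,2)) is [[6, -2, 0, 4, 2, 1], [-4, -4, -8, -4, 0, -2], [0, 0, 0, -2, -2, 0]].
There the 3×3 minor on rows k ∈ {0, 1, 2}, columns (i,j) ∈ {(0,0), (0,1), (1,0)} is det [[6, -2, 4], [-4, -4, -4], [0, 0, -2]] = 64 ≠ 0, so this unfolding has rank ≥ 3; CP rank is at least every unfolding rank, so rank(T) ≥ 3. (Unfolding ranks only ever bound the CP rank from below — rank(T) can be strictly larger than all of them — so the matching upper bound has to come from an explicit 3-term decomposition.)
Upper bound: T is a sum of 3 rank-1 terms, T = (0, 1) ∘ (1, 1, 0) ∘ (2, 0, -2) + (1, 0) ∘ (1, -1, -1) ∘ (2, 4, 0) + (2, 1) ∘ (2, 0, 1) ∘ (1, -2, 0) (written with every a and b primitive with positive leading entry and the scale carried by c; CP decompositions are not unique, and this one is verified by expanding entrywise), so rank(T) ≤ 3.
These bounds meet, so rank(T) = 3.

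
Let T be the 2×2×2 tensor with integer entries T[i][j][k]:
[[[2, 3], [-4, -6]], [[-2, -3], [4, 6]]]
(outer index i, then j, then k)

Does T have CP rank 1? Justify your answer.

Yes

If T = a (x) b (x) c then every fibre of T is a multiple of the corresponding factor, so read the factors off the fibres through the nonzero entry T[0,0,0] = 2.
The mode-1 fibre T[:,0,0] = [2, -2] gives a = [1, -1] (primitive direction); the mode-2 fibre T[0,:,0] = [2, -4] gives b = [1, -2]; then c[k] = T[0,0,k] / (a[0]·b[0]) = [2, 3] / 1 = [2, 3].
Expanding [1, -1] (x) [1, -2] (x) [2, 3] reproduces all 8 entries of T, so T = [1, -1] (x) [1, -2] (x) [2, 3] and rank(T) ≤ 1.
Equivalently every frontal slice T[:,:,k] is c[k] times the rank-1 matrix [1, -1] (x) [1, -2]. So T has rank 1 (it is nonzero).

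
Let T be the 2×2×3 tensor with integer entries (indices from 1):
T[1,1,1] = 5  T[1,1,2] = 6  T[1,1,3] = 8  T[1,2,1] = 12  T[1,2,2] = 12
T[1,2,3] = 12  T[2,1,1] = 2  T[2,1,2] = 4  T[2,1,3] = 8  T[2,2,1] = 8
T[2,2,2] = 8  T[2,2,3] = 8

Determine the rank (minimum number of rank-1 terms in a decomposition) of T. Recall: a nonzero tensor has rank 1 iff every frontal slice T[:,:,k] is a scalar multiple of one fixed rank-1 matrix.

2

Lower bound: the mode-3 unfolding of T (rows indexed by k, columns by (i,j) = (1,1), (1,2), (2,1), (2,2)) is [[5, 12, 2, 8], [6, 12, 4, 8], [8, 12, 8, 8]].
There the 2×2 minor on rows k ∈ {1, 2}, columns (i,j) ∈ {(1,1), (1,2)} is det [[5, 12], [6, 12]] = -12 ≠ 0, so this unfolding has rank ≥ 2; CP rank is at least every unfolding rank, so rank(T) ≥ 2. (Unfolding ranks only ever bound the CP rank from below — rank(T) can be strictly larger than all of them — so the matching upper bound has to come from an explicit 2-term decomposition.)
Upper bound — finding two terms. Write S_k = T[:,:,k] for the frontal slices: S₁ = [[5, 12], [2, 8]], S₂ = [[6, 12], [4, 8]], S₃ = [[8, 12], [8, 8]].
If T = a₁ ⊗ b₁ ⊗ c₁ + a₂ ⊗ b₂ ⊗ c₂ then each S_k = c₁[k]·a₁b₁ᵀ + c₂[k]·a₂b₂ᵀ. S₁ and S₂ are linearly independent, so a₁b₁ᵀ and a₂b₂ᵀ must span the same plane of matrices: they are the rank-1 matrices of the form x·S₁ + y·S₂.
det(x·S₁ + y·S₂) is 16·x² + 16·xy = 16·(x + y)(x), vanishing at (x:y) = (1:-1) and (0:1).
M₁ = S₁ − S₂ = [[-1, 0], [-2, 0]] = −[1, 2][1, 0]ᵀ and M₂ = S₂ = [[6, 12], [4, 8]] = 2·[3, 2][1, 2]ᵀ, so take a₁ = [1, 2], b₁ = [1, 0], a₂ = [3, 2], b₂ = [1, 2].
Each slice is an integer combination of E₁ = a₁b₁ᵀ and E₂ = a₂b₂ᵀ: S₁ = −E₁ + 2·E₂, S₂ = 2·E₂, S₃ = 2·E₁ + 2·E₂; reading off coefficients, c₁ = [-1, 0, 2] and c₂ = [2, 2, 2].
Hence T = [1, 2] ⊗ [1, 0] ⊗ [-1, 0, 2] + [3, 2] ⊗ [1, 2] ⊗ [2, 2, 2], so rank(T) ≤ 2.
These bounds meet, so rank(T) = 2.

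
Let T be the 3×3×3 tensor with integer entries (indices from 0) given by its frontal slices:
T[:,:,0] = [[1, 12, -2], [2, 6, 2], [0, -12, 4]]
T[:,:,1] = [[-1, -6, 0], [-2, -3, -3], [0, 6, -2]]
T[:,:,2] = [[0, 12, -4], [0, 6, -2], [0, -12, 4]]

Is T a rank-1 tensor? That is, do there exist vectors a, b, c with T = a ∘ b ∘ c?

No

The mode-2 unfolding of T (rows indexed by j, columns by (i,k) = (0,0), (0,1), (0,2), (1,0), (1,1), (1,2), (2,0), (2,1), (2,2)) is [[1, -1, 0, 2, -2, 0, 0, 0, 0], [12, -6, 12, 6, -3, 6, -12, 6, -12], [-2, 0, -4, 2, -3, -2, 4, -2, 4]].
There the 2×2 minor on rows j ∈ {0, 1}, columns (i,k) ∈ {(0,0), (0,1)} is det [[1, -1], [12, -6]] = 6 ≠ 0, so this unfolding has rank ≥ 2; CP rank is at least every unfolding rank, so rank(T) ≥ 2.
In particular rank(T) ≥ 2 > 1, so T is not rank-1.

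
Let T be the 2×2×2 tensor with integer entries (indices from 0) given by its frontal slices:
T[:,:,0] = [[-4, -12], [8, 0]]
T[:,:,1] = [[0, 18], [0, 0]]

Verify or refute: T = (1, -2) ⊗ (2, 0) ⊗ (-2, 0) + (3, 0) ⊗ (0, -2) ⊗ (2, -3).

Reconstruct entrywise from the claimed factors. For example, T[0,0,1] = 0 and Σₗ aₗ[0]bₗ[0]cₗ[1] = (1)·(2)·(0) + (3)·(0)·(-3) = 0; checking all 8 entries, every one matches. The claim holds.

Yes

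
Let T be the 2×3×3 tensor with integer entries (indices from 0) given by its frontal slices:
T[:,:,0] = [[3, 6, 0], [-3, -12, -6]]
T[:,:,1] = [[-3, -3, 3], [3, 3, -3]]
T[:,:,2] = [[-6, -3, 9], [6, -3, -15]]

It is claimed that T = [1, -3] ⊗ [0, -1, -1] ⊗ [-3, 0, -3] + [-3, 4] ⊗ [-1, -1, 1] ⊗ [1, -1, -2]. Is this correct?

Reconstruct entry (1,0,0) from the claimed factors: Σₗ aₗ[1]bₗ[0]cₗ[0] = (-3)·(0)·(-3) + (4)·(-1)·(1) = -4, but T[1,0,0] = -3. The claim is false.

No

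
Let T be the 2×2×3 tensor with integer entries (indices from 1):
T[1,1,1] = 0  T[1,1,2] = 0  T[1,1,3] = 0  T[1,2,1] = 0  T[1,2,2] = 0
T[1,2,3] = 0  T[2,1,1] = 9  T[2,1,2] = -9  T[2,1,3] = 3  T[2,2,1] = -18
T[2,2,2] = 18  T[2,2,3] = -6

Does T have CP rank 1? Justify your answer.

The mode-1 fibre T[:,1,1] = [0, 9] gives a = [0, 1] (primitive direction); the mode-2 fibre T[2,:,1] = [9, -18] gives b = [1, -2]; then c[k] = T[2,1,k] / (a[2]·b[1]) = [9, -9, 3] / 1 = [9, -9, 3].
Expanding [0, 1] ∘ [1, -2] ∘ [9, -9, 3] reproduces all 12 entries of T, so T = [0, 1] ∘ [1, -2] ∘ [9, -9, 3] and rank(T) ≤ 1.
Equivalently every frontal slice T[:,:,k] is c[k] times the rank-1 matrix [0, 1] ∘ [1, -2]. So T has rank 1 (it is nonzero).

Yes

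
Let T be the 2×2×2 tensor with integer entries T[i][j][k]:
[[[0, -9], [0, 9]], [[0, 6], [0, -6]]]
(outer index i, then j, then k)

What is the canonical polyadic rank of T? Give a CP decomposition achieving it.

rank(T) = 1

Lower bound: T ≠ 0 (e.g. T[0,0,1] = -9), so rank(T) ≥ 1.
Upper bound: the mode-1 fibre T[:,0,1] = [-9, 6] gives a = [3, -2] (primitive direction); the mode-2 fibre T[0,:,1] = [-9, 9] gives b = [1, -1]; then c[k] = T[0,0,k] / (a[0]·b[0]) = [0, -9] / 3 = [0, -3].
Expanding [3, -2] ⊗ [1, -1] ⊗ [0, -3] reproduces all 8 entries of T, so T = [3, -2] ⊗ [1, -1] ⊗ [0, -3] and rank(T) ≤ 1.
These bounds meet, so rank(T) = 1.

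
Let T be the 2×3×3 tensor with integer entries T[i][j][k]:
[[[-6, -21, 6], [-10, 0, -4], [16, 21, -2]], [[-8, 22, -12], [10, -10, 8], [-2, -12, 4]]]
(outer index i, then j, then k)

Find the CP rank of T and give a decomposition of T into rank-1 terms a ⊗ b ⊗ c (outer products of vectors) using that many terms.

Lower bound: the mode-3 unfolding of T (rows indexed by k, columns by (i,j) = (0,0), (0,1), (0,2), (1,0), (1,1), (1,2)) is [[-6, -10, 16, -8, 10, -2], [-21, 0, 21, 22, -10, -12], [6, -4, -2, -12, 8, 4]].
There the 2×2 minor on rows k ∈ {0, 1}, columns (i,j) ∈ {(0,0), (0,1)} is det [[-6, -10], [-21, 0]] = -210 ≠ 0, so this unfolding has rank ≥ 2; CP rank is at least every unfolding rank, so rank(T) ≥ 2. (Unfolding ranks only ever bound the CP rank from below — rank(T) can be strictly larger than all of them — so the matching upper bound has to come from an explicit 2-term decomposition.)
Upper bound — finding two terms. Write S_k = T[:,:,k] for the frontal slices: S₀ = [[-6, -10, 16], [-8, 10, -2]], S₁ = [[-21, 0, 21], [22, -10, -12]], S₂ = [[6, -4, -2], [-12, 8, 4]].
If T = a₁ ⊗ b₁ ⊗ c₁ + a₂ ⊗ b₂ ⊗ c₂ then each S_k = c₁[k]·a₁b₁ᵀ + c₂[k]·a₂b₂ᵀ. S₀ and S₁ are linearly independent, so a₁b₁ᵀ and a₂b₂ᵀ must span the same plane of matrices: they are the rank-1 matrices of the form x·S₀ + y·S₁.
The 2×2 minor of x·S₀ + y·S₁ on rows {0,1}, columns {0,1} is −140·x² + 70·xy + 210·y² = (-70)·(2·x − 3·y)(x + y), vanishing at (x:y) = (3:2) and (1:-1).
M₁ = 3·S₀ + 2·S₁ = [[-60, -30, 90], [20, 10, -30]] = (-10)·[3, -1][2, 1, -3]ᵀ and M₂ = S₀ − S₁ = [[15, -10, -5], [-30, 20, 10]] = 5·[1, -2][3, -2, -1]ᵀ, so take a₁ = [3, -1], b₁ = [2, 1, -3], a₂ = [1, -2], b₂ = [3, -2, -1].
Each slice is an integer combination of E₁ = a₁b₁ᵀ and E₂ = a₂b₂ᵀ: S₀ = −2·E₁ + 2·E₂, S₁ = −2·E₁ − 3·E₂, S₂ = 2·E₂; reading off coefficients, c₁ = [-2, -2, 0] and c₂ = [2, -3, 2].
Hence T = [3, -1] ⊗ [2, 1, -3] ⊗ [-2, -2, 0] + [1, -2] ⊗ [3, -2, -1] ⊗ [2, -3, 2], so rank(T) ≤ 2.
These bounds meet, so rank(T) = 2.

rank(T) = 2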